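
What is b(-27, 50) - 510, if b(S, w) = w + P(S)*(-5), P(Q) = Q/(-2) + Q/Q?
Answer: -1065/2 ≈ -532.50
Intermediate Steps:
P(Q) = 1 - Q/2 (P(Q) = Q*(-1/2) + 1 = -Q/2 + 1 = 1 - Q/2)
b(S, w) = -5 + w + 5*S/2 (b(S, w) = w + (1 - S/2)*(-5) = w + (-5 + 5*S/2) = -5 + w + 5*S/2)
b(-27, 50) - 510 = (-5 + 50 + (5/2)*(-27)) - 510 = (-5 + 50 - 135/2) - 510 = -45/2 - 510 = -1065/2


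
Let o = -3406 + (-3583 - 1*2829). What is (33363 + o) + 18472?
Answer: 42017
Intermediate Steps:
o = -9818 (o = -3406 + (-3583 - 2829) = -3406 - 6412 = -9818)
(33363 + o) + 18472 = (33363 - 9818) + 18472 = 23545 + 18472 = 42017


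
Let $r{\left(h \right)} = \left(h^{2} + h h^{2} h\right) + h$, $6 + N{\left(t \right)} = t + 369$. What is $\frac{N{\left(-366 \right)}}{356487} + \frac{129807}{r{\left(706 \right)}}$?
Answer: $- \frac{77671369745}{9840583807895434} \approx -7.893 \cdot 10^{-6}$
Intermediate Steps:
$N{\left(t \right)} = 363 + t$ ($N{\left(t \right)} = -6 + \left(t + 369\right) = -6 + \left(369 + t\right) = 363 + t$)
$r{\left(h \right)} = h + h^{2} + h^{4}$ ($r{\left(h \right)} = \left(h^{2} + h^{3} h\right) + h = \left(h^{2} + h^{4}\right) + h = h + h^{2} + h^{4}$)
$\frac{N{\left(-366 \right)}}{356487} + \frac{129807}{r{\left(706 \right)}} = \frac{363 - 366}{356487} + \frac{129807}{706 \left(1 + 706 + 706^{3}\right)} = \left(-3\right) \frac{1}{356487} + \frac{129807}{706 \left(1 + 706 + 351895816\right)} = - \frac{1}{118829} + \frac{129807}{706 \cdot 351896523} = - \frac{1}{118829} + \frac{129807}{248438945238} = - \frac{1}{118829} + 129807 \cdot \frac{1}{248438945238} = - \frac{1}{118829} + \frac{43269}{82812981746} = - \frac{77671369745}{9840583807895434}$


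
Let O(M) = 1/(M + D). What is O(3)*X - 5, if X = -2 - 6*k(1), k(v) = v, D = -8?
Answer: -17/5 ≈ -3.4000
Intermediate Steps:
O(M) = 1/(-8 + M) (O(M) = 1/(M - 8) = 1/(-8 + M))
X = -8 (X = -2 - 6*1 = -2 - 6 = -8)
O(3)*X - 5 = -8/(-8 + 3) - 5 = -8/(-5) - 5 = -1/5*(-8) - 5 = 8/5 - 5 = -17/5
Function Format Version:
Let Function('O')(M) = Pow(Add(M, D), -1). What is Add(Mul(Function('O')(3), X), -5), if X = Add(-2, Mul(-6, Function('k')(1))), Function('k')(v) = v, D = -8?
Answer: Rational(-17, 5) ≈ -3.4000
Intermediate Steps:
Function('O')(M) = Pow(Add(-8, M), -1) (Function('O')(M) = Pow(Add(M, -8), -1) = Pow(Add(-8, M), -1))
X = -8 (X = Add(-2, Mul(-6, 1)) = Add(-2, -6) = -8)
Add(Mul(Function('O')(3), X), -5) = Add(Mul(Pow(Add(-8, 3), -1), -8), -5) = Add(Mul(Pow(-5, -1), -8), -5) = Add(Mul(Rational(-1, 5), -8), -5) = Add(Rational(8, 5), -5) = Rational(-17, 5)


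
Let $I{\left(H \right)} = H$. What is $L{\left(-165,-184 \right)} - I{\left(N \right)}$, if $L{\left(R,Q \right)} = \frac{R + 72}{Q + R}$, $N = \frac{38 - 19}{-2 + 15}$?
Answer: $- \frac{5422}{4537} \approx -1.1951$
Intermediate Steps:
$N = \frac{19}{13} \approx 1.4615$
$L{\left(R,Q \right)} = \frac{72 + R}{Q + R}$
$L{\left(-165,-184 \right)} - I{\left(N \right)} = \frac{72 - 165}{-184 - 165} - \frac{19}{13} = \frac{1}{-349} \left(-93\right) - \frac{19}{13} = \left(- \frac{1}{349}\right) \left(-93\right) - \frac{19}{13} = \frac{93}{349} - \frac{19}{13} = - \frac{5422}{4537}$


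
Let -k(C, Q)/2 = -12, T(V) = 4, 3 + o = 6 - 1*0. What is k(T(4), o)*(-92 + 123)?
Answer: 744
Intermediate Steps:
o = 3 (o = -3 + (6 - 1*0) = -3 + (6 + 0) = -3 + 6 = 3)
k(C, Q) = 24 (k(C, Q) = -2*(-12) = 24)
k(T(4), o)*(-92 + 123) = 24*(-92 + 123) = 24*31 = 744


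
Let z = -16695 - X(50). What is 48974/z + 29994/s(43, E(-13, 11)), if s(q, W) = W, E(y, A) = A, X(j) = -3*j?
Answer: 495712016/181995 ≈ 2723.8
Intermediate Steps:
z = -16545 (z = -16695 - (-3)*50 = -16695 - 1*(-150) = -16695 + 150 = -16545)
48974/z + 29994/s(43, E(-13, 11)) = 48974/(-16545) + 29994/11 = 48974*(-1/16545) + 29994*(1/11) = -48974/16545 + 29994/11 = 495712016/181995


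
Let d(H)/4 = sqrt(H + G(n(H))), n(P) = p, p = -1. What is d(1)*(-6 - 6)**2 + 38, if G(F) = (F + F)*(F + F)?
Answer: 38 + 576*sqrt(5) ≈ 1326.0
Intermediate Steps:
n(P) = -1
G(F) = 4*F**2 (G(F) = (2*F)*(2*F) = 4*F**2)
d(H) = 4*sqrt(4 + H) (d(H) = 4*sqrt(H + 4*(-1)**2) = 4*sqrt(H + 4*1) = 4*sqrt(H + 4) = 4*sqrt(4 + H))
d(1)*(-6 - 6)**2 + 38 = (4*sqrt(4 + 1))*(-6 - 6)**2 + 38 = (4*sqrt(5))*(-12)**2 + 38 = (4*sqrt(5))*144 + 38 = 576*sqrt(5) + 38 = 38 + 576*sqrt(5)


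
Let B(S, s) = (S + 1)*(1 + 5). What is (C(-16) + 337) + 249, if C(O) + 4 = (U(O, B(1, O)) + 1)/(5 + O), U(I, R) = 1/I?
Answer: 102417/176 ≈ 581.92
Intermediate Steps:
B(S, s) = 6 + 6*S (B(S, s) = (1 + S)*6 = 6 + 6*S)
C(O) = -4 + (1 + 1/O)/(5 + O) (C(O) = -4 + (1/O + 1)/(5 + O) = -4 + (1 + 1/O)/(5 + O))
(C(-16) + 337) + 249 = ((1 - 1*(-16)*(19 + 4*(-16)))/((-16)*(5 - 16)) + 337) + 249 = (-1/16*(1 - 1*(-16)*(19 - 64))/(-11) + 337) + 249 = (-1/16*(-1/11)*(1 - 1*(-16)*(-45)) + 337) + 249 = (-1/16*(-1/11)*(1 - 720) + 337) + 249 = (-1/16*(-1/11)*(-719) + 337) + 249 = (-719/176 + 337) + 249 = 58593/176 + 249 = 102417/176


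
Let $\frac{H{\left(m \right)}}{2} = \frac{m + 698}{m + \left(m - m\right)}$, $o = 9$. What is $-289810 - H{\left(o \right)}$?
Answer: $- \frac{2609704}{9} \approx -2.8997 \cdot 10^{5}$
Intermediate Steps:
$H{\left(m \right)} = \frac{2 \left(698 + m\right)}{m}$ ($H{\left(m \right)} = 2 \frac{m + 698}{m + \left(m - m\right)} = 2 \frac{698 + m}{m + 0} = 2 \frac{698 + m}{m} = \frac{2 \left(698 + m\right)}{m}$)
$-289810 - H{\left(o \right)} = -289810 - \left(2 + \frac{1396}{9}\right) = -289810 - \frac{1414}{9} = - \frac{2609704}{9}$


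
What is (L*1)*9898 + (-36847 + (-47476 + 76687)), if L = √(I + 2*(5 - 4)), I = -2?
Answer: -7636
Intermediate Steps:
L = 0 (L = √(-2 + 2*(5 - 4)) = √(-2 + 2*1) = √(-2 + 2) = √0 = 0)
(L*1)*9898 + (-36847 + (-47476 + 76687)) = (0*1)*9898 + (-36847 + (-47476 + 76687)) = 0*9898 + (-36847 + 29211) = 0 - 7636 = -7636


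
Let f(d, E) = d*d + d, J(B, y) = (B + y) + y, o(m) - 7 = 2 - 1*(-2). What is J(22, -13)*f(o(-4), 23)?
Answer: -528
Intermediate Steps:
o(m) = 11 (o(m) = 7 + (2 - 1*(-2)) = 7 + (2 + 2) = 7 + 4 = 11)
J(B, y) = B + 2*y
f(d, E) = d + d² (f(d, E) = d² + d = d + d²)
J(22, -13)*f(o(-4), 23) = (22 + 2*(-13))*(11*(1 + 11)) = (22 - 26)*(11*12) = -4*132 = -528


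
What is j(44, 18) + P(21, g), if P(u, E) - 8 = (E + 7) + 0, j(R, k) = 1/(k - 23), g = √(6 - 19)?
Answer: 74/5 + I*√13 ≈ 14.8 + 3.6056*I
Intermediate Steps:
g = I*√13 (g = √(-13) = I*√13 ≈ 3.6056*I)
j(R, k) = 1/(-23 + k)
P(u, E) = 15 + E (P(u, E) = 8 + ((E + 7) + 0) = 8 + ((7 + E) + 0) = 8 + (7 + E) = 15 + E)
j(44, 18) + P(21, g) = 1/(-23 + 18) + (15 + I*√13) = 1/(-5) + (15 + I*√13) = -⅕ + (15 + I*√13) = 74/5 + I*√13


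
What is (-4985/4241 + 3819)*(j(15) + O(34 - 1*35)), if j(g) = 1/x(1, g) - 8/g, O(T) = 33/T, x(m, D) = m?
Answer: -7901400272/63615 ≈ -1.2421e+5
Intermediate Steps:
j(g) = 1 - 8/g (j(g) = 1/1 - 8/g = 1*1 - 8/g = 1 - 8/g)
(-4985/4241 + 3819)*(j(15) + O(34 - 1*35)) = (-4985/4241 + 3819)*((-8 + 15)/15 + 33/(34 - 1*35)) = (-4985*1/4241 + 3819)*((1/15)*7 + 33/(34 - 35)) = (-4985/4241 + 3819)*(7/15 + 33/(-1)) = 16191394*(7/15 + 33*(-1))/4241 = 16191394*(7/15 - 33)/4241 = (16191394/4241)*(-488/15) = -7901400272/63615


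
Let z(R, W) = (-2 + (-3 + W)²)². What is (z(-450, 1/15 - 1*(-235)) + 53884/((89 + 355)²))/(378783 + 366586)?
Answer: 803983758303973771/206633057602500 ≈ 3890.9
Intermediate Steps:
(z(-450, 1/15 - 1*(-235)) + 53884/((89 + 355)²))/(378783 + 366586) = ((-2 + (-3 + (1/15 - 1*(-235)))²)² + 53884/((89 + 355)²))/(378783 + 366586) = ((-2 + (-3 + (1/15 + 235))²)² + 53884/(444²))/745369 = ((-2 + (-3 + 3526/15)²)² + 53884/197136)*(1/745369) = ((-2 + (3481/15)²)² + 53884*(1/197136))*(1/745369) = ((-2 + 12117361/225)² + 13471/49284)*(1/745369) = ((12116911/225)² + 13471/49284)*(1/745369) = (146819532181921/50625 + 13471/49284)*(1/745369) = (803983758303973771/277222500)*(1/745369) = 803983758303973771/206633057602500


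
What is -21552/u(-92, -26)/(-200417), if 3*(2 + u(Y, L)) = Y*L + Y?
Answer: 32328/229878299 ≈ 0.00014063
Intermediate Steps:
u(Y, L) = -2 + Y/3 + L*Y/3 (u(Y, L) = -2 + (Y*L + Y)/3 = -2 + (L*Y + Y)/3 = -2 + (Y + L*Y)/3 = -2 + (Y/3 + L*Y/3) = -2 + Y/3 + L*Y/3)
-21552/u(-92, -26)/(-200417) = -21552/(-2 + (⅓)*(-92) + (⅓)*(-26)*(-92))/(-200417) = -21552/(-2 - 92/3 + 2392/3)*(-1/200417) = -21552/2294/3*(-1/200417) = -21552*3/2294*(-1/200417) = -32328/1147*(-1/200417) = 32328/229878299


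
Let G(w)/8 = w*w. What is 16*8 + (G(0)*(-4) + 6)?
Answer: 134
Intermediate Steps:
G(w) = 8*w² (G(w) = 8*(w*w) = 8*w²)
16*8 + (G(0)*(-4) + 6) = 16*8 + ((8*0²)*(-4) + 6) = 128 + ((8*0)*(-4) + 6) = 128 + (0*(-4) + 6) = 128 + (0 + 6) = 128 + 6 = 134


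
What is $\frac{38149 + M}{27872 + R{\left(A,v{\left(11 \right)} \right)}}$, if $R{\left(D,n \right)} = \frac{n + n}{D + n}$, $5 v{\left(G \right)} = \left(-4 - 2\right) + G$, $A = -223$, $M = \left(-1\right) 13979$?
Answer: $\frac{2682870}{3093791} \approx 0.86718$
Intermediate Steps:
$M = -13979$
$v{\left(G \right)} = - \frac{6}{5} + \frac{G}{5}$ ($v{\left(G \right)} = \frac{\left(-4 - 2\right) + G}{5} = \frac{-6 + G}{5} = - \frac{6}{5} + \frac{G}{5}$)
$R{\left(D,n \right)} = \frac{2 n}{D + n}$
$\frac{38149 + M}{27872 + R{\left(A,v{\left(11 \right)} \right)}} = \frac{38149 - 13979}{27872 + \frac{2 \left(- \frac{6}{5} + \frac{1}{5} \cdot 11\right)}{-223 + \left(- \frac{6}{5} + \frac{1}{5} \cdot 11\right)}} = \frac{24170}{27872 + \frac{2 \left(- \frac{6}{5} + \frac{11}{5}\right)}{-223 + \left(- \frac{6}{5} + \frac{11}{5}\right)}} = \frac{24170}{27872 + 2 \cdot 1 \frac{1}{-223 + 1}} = \frac{24170}{27872 + 2 \cdot 1 \frac{1}{-222}} = \frac{24170}{27872 + 2 \cdot 1 \left(- \frac{1}{222}\right)} = \frac{24170}{27872 - \frac{1}{111}} = \frac{24170}{\frac{3093791}{111}} = 24170 \cdot \frac{111}{3093791} = \frac{2682870}{3093791}$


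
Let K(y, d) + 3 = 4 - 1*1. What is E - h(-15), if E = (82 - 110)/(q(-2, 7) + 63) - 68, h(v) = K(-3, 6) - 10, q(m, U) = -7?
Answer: -117/2 ≈ -58.500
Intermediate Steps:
K(y, d) = 0 (K(y, d) = -3 + (4 - 1*1) = -3 + (4 - 1) = -3 + 3 = 0)
h(v) = -10 (h(v) = 0 - 10 = -10)
E = -137/2 (E = (82 - 110)/(-7 + 63) - 68 = -28/56 - 68 = -28*1/56 - 68 = -½ - 68 = -137/2 ≈ -68.500)
E - h(-15) = -137/2 - 1*(-10) = -137/2 + 10 = -117/2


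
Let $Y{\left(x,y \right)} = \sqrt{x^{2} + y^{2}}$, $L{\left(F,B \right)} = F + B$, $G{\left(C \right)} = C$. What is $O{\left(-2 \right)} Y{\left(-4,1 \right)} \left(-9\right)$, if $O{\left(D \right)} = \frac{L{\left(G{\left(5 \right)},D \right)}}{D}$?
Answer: $\frac{27 \sqrt{17}}{2} \approx 55.662$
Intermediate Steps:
$L{\left(F,B \right)} = B + F$
$O{\left(D \right)} = \frac{5 + D}{D}$ ($O{\left(D \right)} = \frac{D + 5}{D} = \frac{5 + D}{D}$)
$O{\left(-2 \right)} Y{\left(-4,1 \right)} \left(-9\right) = \frac{5 - 2}{-2} \sqrt{\left(-4\right)^{2} + 1^{2}} \left(-9\right) = \left(- \frac{1}{2}\right) 3 \sqrt{16 + 1} \left(-9\right) = - \frac{3 \sqrt{17}}{2} \left(-9\right) = \frac{27 \sqrt{17}}{2}$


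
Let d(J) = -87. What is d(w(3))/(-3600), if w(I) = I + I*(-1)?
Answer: 29/1200 ≈ 0.024167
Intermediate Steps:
w(I) = 0 (w(I) = I - I = 0)
d(w(3))/(-3600) = -87/(-3600) = -87*(-1/3600) = 29/1200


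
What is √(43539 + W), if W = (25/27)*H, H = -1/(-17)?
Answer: √1019205726/153 ≈ 208.66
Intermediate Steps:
H = 1/17 (H = -1*(-1/17) = 1/17 ≈ 0.058824)
W = 25/459 (W = (25/27)*(1/17) = 25/459 ≈ 0.054466)
√(43539 + W) = √(43539 + 25/459) = √(19984426/459) = √1019205726/153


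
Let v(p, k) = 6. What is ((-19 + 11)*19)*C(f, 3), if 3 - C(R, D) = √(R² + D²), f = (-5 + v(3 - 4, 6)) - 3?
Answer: -456 + 152*√13 ≈ 92.044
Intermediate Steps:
f = -2 (f = (-5 + 6) - 3 = 1 - 3 = -2)
C(R, D) = 3 - √(D² + R²) (C(R, D) = 3 - √(R² + D²) = 3 - √(D² + R²))
((-19 + 11)*19)*C(f, 3) = ((-19 + 11)*19)*(3 - √(3² + (-2)²)) = (-8*19)*(3 - √(9 + 4)) = -152*(3 - √13) = -456 + 152*√13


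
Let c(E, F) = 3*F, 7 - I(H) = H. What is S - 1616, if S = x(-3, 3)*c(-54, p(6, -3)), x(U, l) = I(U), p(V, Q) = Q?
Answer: -1706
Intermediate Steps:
I(H) = 7 - H
x(U, l) = 7 - U
S = -90 (S = (7 - 1*(-3))*(3*(-3)) = (7 + 3)*(-9) = 10*(-9) = -90)
S - 1616 = -90 - 1616 = -1706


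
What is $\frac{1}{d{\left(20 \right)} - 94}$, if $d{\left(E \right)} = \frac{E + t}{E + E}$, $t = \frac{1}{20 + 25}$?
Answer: $- \frac{1800}{168299} \approx -0.010695$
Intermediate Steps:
$t = \frac{1}{45} \approx 0.022222$
$d{\left(E \right)} = \frac{\frac{1}{45} + E}{2 E}$ ($d{\left(E \right)} = \frac{E + \frac{1}{45}}{E + E} = \frac{\frac{1}{45} + E}{2 E}$)
$\frac{1}{d{\left(20 \right)} - 94} = \frac{1}{\frac{1 + 45 \cdot 20}{90 \cdot 20} - 94} = \frac{1}{\frac{1}{90} \cdot \frac{1}{20} \left(1 + 900\right) - 94} = \frac{1}{\frac{1}{90} \cdot \frac{1}{20} \cdot 901 - 94} = \frac{1}{\frac{901}{1800} - 94} = \frac{1}{- \frac{168299}{1800}} = - \frac{1800}{168299}$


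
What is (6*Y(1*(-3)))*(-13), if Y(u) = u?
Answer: 234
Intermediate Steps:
(6*Y(1*(-3)))*(-13) = (6*(1*(-3)))*(-13) = (6*(-3))*(-13) = -18*(-13) = 234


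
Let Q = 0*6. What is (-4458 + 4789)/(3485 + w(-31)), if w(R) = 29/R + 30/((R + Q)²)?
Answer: 318091/3348216 ≈ 0.095003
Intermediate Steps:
Q = 0
w(R) = 29/R + 30/R² (w(R) = 29/R + 30/((R + 0)²) = 29/R + 30/(R²) = 29/R + 30/R²)
(-4458 + 4789)/(3485 + w(-31)) = (-4458 + 4789)/(3485 + (30 + 29*(-31))/(-31)²) = 331/(3485 + (30 - 899)/961) = 331/(3485 + (1/961)*(-869)) = 331/(3485 - 869/961) = 331/(3348216/961) = 331*(961/3348216) = 318091/3348216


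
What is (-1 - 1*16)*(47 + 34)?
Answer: -1377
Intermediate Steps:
(-1 - 1*16)*(47 + 34) = (-1 - 16)*81 = -17*81 = -1377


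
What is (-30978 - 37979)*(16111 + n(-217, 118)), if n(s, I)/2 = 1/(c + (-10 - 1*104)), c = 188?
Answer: -41105819356/37 ≈ -1.1110e+9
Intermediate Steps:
n(s, I) = 1/37 (n(s, I) = 2/(188 + (-10 - 1*104)) = 2/(188 + (-10 - 104)) = 2/(188 - 114) = 2/74 = 2*(1/74) = 1/37)
(-30978 - 37979)*(16111 + n(-217, 118)) = (-30978 - 37979)*(16111 + 1/37) = -68957*596108/37 = -41105819356/37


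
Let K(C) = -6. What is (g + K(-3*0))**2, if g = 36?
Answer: 900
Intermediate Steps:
(g + K(-3*0))**2 = (36 - 6)**2 = 30**2 = 900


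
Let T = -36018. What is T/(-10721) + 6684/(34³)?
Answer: 371827659/105344546 ≈ 3.5296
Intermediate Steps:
T/(-10721) + 6684/(34³) = -36018/(-10721) + 6684/(34³) = -36018*(-1/10721) + 6684/39304 = 36018/10721 + 6684*(1/39304) = 36018/10721 + 1671/9826 = 371827659/105344546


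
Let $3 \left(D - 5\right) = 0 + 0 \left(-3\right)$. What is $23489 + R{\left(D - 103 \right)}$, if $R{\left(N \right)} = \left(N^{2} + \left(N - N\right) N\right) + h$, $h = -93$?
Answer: $33000$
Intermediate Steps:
$D = 5$ ($D = 5 + \frac{0 + 0 \left(-3\right)}{3} = 5 + \frac{0 + 0}{3} = 5 + \frac{1}{3} \cdot 0 = 5 + 0 = 5$)
$R{\left(N \right)} = -93 + N^{2}$ ($R{\left(N \right)} = \left(N^{2} + \left(N - N\right) N\right) - 93 = \left(N^{2} + 0 N\right) - 93 = \left(N^{2} + 0\right) - 93 = N^{2} - 93 = -93 + N^{2}$)
$23489 + R{\left(D - 103 \right)} = 23489 - \left(93 - \left(5 - 103\right)^{2}\right) = 23489 - \left(93 - \left(-98\right)^{2}\right) = 23489 + \left(-93 + 9604\right) = 23489 + 9511 = 33000$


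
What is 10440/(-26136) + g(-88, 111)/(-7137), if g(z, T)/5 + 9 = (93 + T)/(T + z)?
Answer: -881350/2206919 ≈ -0.39936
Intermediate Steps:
g(z, T) = -45 + 5*(93 + T)/(T + z) (g(z, T) = -45 + 5*((93 + T)/(T + z)) = -45 + 5*(93 + T)/(T + z))
10440/(-26136) + g(-88, 111)/(-7137) = 10440/(-26136) + (5*(93 - 9*(-88) - 8*111)/(111 - 88))/(-7137) = 10440*(-1/26136) + (5*(93 + 792 - 888)/23)*(-1/7137) = -145/363 + (5*(1/23)*(-3))*(-1/7137) = -145/363 - 15/23*(-1/7137) = -145/363 + 5/54717 = -881350/2206919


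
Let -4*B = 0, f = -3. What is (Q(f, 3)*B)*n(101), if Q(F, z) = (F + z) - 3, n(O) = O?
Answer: 0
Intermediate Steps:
B = 0 (B = -¼*0 = 0)
Q(F, z) = -3 + F + z
(Q(f, 3)*B)*n(101) = ((-3 - 3 + 3)*0)*101 = -3*0*101 = 0*101 = 0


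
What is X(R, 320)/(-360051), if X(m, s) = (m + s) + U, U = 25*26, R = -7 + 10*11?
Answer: -1073/360051 ≈ -0.0029801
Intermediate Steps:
R = 103 (R = -7 + 110 = 103)
U = 650
X(m, s) = 650 + m + s (X(m, s) = (m + s) + 650 = 650 + m + s)
X(R, 320)/(-360051) = (650 + 103 + 320)/(-360051) = 1073*(-1/360051) = -1073/360051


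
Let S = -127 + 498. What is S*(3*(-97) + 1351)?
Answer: 393260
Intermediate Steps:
S = 371
S*(3*(-97) + 1351) = 371*(3*(-97) + 1351) = 371*(-291 + 1351) = 371*1060 = 393260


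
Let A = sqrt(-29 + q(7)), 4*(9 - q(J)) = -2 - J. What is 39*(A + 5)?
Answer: 195 + 39*I*sqrt(71)/2 ≈ 195.0 + 164.31*I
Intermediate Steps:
q(J) = 19/2 + J/4 (q(J) = 9 - (-2 - J)/4 = 9 + (1/2 + J/4) = 19/2 + J/4)
A = I*sqrt(71)/2 (A = sqrt(-29 + (19/2 + (1/4)*7)) = sqrt(-29 + (19/2 + 7/4)) = sqrt(-29 + 45/4) = sqrt(-71/4) = I*sqrt(71)/2 ≈ 4.2131*I)
39*(A + 5) = 39*(I*sqrt(71)/2 + 5) = 39*(5 + I*sqrt(71)/2) = 195 + 39*I*sqrt(71)/2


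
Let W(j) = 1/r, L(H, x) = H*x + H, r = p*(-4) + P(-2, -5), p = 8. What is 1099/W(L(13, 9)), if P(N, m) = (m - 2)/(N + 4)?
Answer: -78029/2 ≈ -39015.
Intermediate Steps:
P(N, m) = (-2 + m)/(4 + N)
r = -71/2 (r = 8*(-4) + (-2 - 5)/(4 - 2) = -32 - 7/2 = -71/2 ≈ -35.500)
L(H, x) = H + H*x
W(j) = -2/71 (W(j) = 1/(-71/2) = -2/71)
1099/W(L(13, 9)) = 1099/(-2/71) = 1099*(-71/2) = -78029/2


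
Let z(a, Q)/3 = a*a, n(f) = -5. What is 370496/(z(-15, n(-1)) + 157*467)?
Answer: 185248/36997 ≈ 5.0071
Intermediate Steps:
z(a, Q) = 3*a² (z(a, Q) = 3*(a*a) = 3*a²)
370496/(z(-15, n(-1)) + 157*467) = 370496/(3*(-15)² + 157*467) = 370496/(3*225 + 73319) = 370496/(675 + 73319) = 370496/73994 = 370496*(1/73994) = 185248/36997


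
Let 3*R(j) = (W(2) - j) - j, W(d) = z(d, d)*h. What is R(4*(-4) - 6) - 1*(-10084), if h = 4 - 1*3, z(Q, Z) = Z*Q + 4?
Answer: 30304/3 ≈ 10101.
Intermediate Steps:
z(Q, Z) = 4 + Q*Z (z(Q, Z) = Q*Z + 4 = 4 + Q*Z)
h = 1 (h = 4 - 3 = 1)
W(d) = 4 + d**2 (W(d) = (4 + d*d)*1 = (4 + d**2)*1 = 4 + d**2)
R(j) = 8/3 - 2*j/3 (R(j) = (((4 + 2**2) - j) - j)/3 = (((4 + 4) - j) - j)/3 = ((8 - j) - j)/3 = (8 - 2*j)/3 = 8/3 - 2*j/3)
R(4*(-4) - 6) - 1*(-10084) = (8/3 - 2*(4*(-4) - 6)/3) - 1*(-10084) = (8/3 - 2*(-16 - 6)/3) + 10084 = (8/3 - 2/3*(-22)) + 10084 = (8/3 + 44/3) + 10084 = 52/3 + 10084 = 30304/3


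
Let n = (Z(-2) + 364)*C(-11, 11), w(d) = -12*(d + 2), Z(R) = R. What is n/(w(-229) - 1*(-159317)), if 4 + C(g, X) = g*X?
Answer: -45250/162041 ≈ -0.27925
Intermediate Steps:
C(g, X) = -4 + X*g (C(g, X) = -4 + g*X = -4 + X*g)
w(d) = -24 - 12*d (w(d) = -12*(2 + d) = -24 - 12*d)
n = -45250 (n = (-2 + 364)*(-4 + 11*(-11)) = 362*(-4 - 121) = 362*(-125) = -45250)
n/(w(-229) - 1*(-159317)) = -45250/((-24 - 12*(-229)) - 1*(-159317)) = -45250/((-24 + 2748) + 159317) = -45250/(2724 + 159317) = -45250/162041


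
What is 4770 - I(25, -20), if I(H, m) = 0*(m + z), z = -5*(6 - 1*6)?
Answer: 4770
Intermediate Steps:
z = 0 (z = -5*(6 - 6) = -5*0 = 0)
I(H, m) = 0 (I(H, m) = 0*(m + 0) = 0*m = 0)
4770 - I(25, -20) = 4770 - 1*0 = 4770 + 0 = 4770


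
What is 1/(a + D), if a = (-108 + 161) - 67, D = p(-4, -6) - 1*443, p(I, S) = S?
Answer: -1/463 ≈ -0.0021598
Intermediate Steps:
D = -449 (D = -6 - 1*443 = -6 - 443 = -449)
a = -14 (a = 53 - 67 = -14)
1/(a + D) = 1/(-14 - 449) = 1/(-463) = -1/463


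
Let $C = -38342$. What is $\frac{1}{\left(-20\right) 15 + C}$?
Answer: $- \frac{1}{38642} \approx -2.5879 \cdot 10^{-5}$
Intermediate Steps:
$\frac{1}{\left(-20\right) 15 + C} = \frac{1}{\left(-20\right) 15 - 38342} = \frac{1}{-300 - 38342} = \frac{1}{-38642} = - \frac{1}{38642}$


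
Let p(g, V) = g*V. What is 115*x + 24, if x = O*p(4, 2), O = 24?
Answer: 22104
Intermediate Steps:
p(g, V) = V*g
x = 192 (x = 24*(2*4) = 24*8 = 192)
115*x + 24 = 115*192 + 24 = 22080 + 24 = 22104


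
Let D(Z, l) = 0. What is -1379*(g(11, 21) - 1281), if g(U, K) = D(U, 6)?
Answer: 1766499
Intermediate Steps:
g(U, K) = 0
-1379*(g(11, 21) - 1281) = -1379*(0 - 1281) = -1379*(-1281) = 1766499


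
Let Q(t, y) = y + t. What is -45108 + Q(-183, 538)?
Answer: -44753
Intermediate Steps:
Q(t, y) = t + y
-45108 + Q(-183, 538) = -45108 + (-183 + 538) = -45108 + 355 = -44753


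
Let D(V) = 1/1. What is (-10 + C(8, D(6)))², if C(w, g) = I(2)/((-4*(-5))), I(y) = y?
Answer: 9801/100 ≈ 98.010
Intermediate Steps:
D(V) = 1
C(w, g) = ⅒ (C(w, g) = 2/((-4*(-5))) = 2/20 = 2*(1/20) = ⅒)
(-10 + C(8, D(6)))² = (-10 + ⅒)² = (-99/10)² = 9801/100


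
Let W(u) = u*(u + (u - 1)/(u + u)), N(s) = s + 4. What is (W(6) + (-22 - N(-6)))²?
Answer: 1369/4 ≈ 342.25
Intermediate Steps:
N(s) = 4 + s
W(u) = u*(u + (-1 + u)/(2*u)) (W(u) = u*(u + (-1 + u)/((2*u))) = u*(u + (-1 + u)*(1/(2*u))) = u*(u + (-1 + u)/(2*u)))
(W(6) + (-22 - N(-6)))² = ((-½ + 6² + (½)*6) + (-22 - (4 - 6)))² = ((-½ + 36 + 3) + (-22 - 1*(-2)))² = (77/2 + (-22 + 2))² = (77/2 - 20)² = (37/2)² = 1369/4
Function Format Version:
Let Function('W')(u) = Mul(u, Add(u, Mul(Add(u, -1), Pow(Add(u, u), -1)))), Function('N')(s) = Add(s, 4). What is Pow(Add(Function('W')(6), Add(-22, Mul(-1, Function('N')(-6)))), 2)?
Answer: Rational(1369, 4) ≈ 342.25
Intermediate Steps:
Function('N')(s) = Add(4, s)
Function('W')(u) = Mul(u, Add(u, Mul(Rational(1, 2), Pow(u, -1), Add(-1, u)))) (Function('W')(u) = Mul(u, Add(u, Mul(Add(-1, u), Pow(Mul(2, u), -1)))) = Mul(u, Add(u, Mul(Add(-1, u), Mul(Rational(1, 2), Pow(u, -1))))) = Mul(u, Add(u, Mul(Rational(1, 2), Pow(u, -1), Add(-1, u)))))
Pow(Add(Function('W')(6), Add(-22, Mul(-1, Function('N')(-6)))), 2) = Pow(Add(Add(Rational(-1, 2), Pow(6, 2), Mul(Rational(1, 2), 6)), Add(-22, Mul(-1, Add(4, -6)))), 2) = Pow(Add(Add(Rational(-1, 2), 36, 3), Add(-22, Mul(-1, -2))), 2) = Pow(Add(Rational(77, 2), Add(-22, 2)), 2) = Pow(Add(Rational(77, 2), -20), 2) = Pow(Rational(37, 2), 2) = Rational(1369, 4)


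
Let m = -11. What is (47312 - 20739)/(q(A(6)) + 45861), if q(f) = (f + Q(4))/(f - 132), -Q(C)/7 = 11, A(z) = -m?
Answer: 292303/504477 ≈ 0.57942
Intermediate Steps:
A(z) = 11 (A(z) = -1*(-11) = 11)
Q(C) = -77 (Q(C) = -7*11 = -77)
q(f) = (-77 + f)/(-132 + f) (q(f) = (f - 77)/(f - 132) = (-77 + f)/(-132 + f))
(47312 - 20739)/(q(A(6)) + 45861) = (47312 - 20739)/((-77 + 11)/(-132 + 11) + 45861) = 26573/(-66/(-121) + 45861) = 26573/(-1/121*(-66) + 45861) = 26573/(6/11 + 45861) = 26573/(504477/11) = 26573*(11/504477) = 292303/504477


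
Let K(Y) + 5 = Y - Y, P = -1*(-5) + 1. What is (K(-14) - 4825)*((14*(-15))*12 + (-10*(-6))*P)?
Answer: 10432800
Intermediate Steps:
P = 6 (P = 5 + 1 = 6)
K(Y) = -5 (K(Y) = -5 + (Y - Y) = -5 + 0 = -5)
(K(-14) - 4825)*((14*(-15))*12 + (-10*(-6))*P) = (-5 - 4825)*((14*(-15))*12 - 10*(-6)*6) = -4830*(-210*12 + 60*6) = -4830*(-2520 + 360) = -4830*(-2160) = 10432800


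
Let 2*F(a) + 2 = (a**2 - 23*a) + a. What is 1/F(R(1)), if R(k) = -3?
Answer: 2/73 ≈ 0.027397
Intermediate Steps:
F(a) = -1 + a**2/2 - 11*a (F(a) = -1 + ((a**2 - 23*a) + a)/2 = -1 + (a**2 - 22*a)/2 = -1 + (a**2/2 - 11*a) = -1 + a**2/2 - 11*a)
1/F(R(1)) = 1/(-1 + (1/2)*(-3)**2 - 11*(-3)) = 1/(-1 + (1/2)*9 + 33) = 1/(-1 + 9/2 + 33) = 1/(73/2) = 2/73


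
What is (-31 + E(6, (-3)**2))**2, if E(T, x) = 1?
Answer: 900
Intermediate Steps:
(-31 + E(6, (-3)**2))**2 = (-31 + 1)**2 = (-30)**2 = 900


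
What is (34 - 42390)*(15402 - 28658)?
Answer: 561471136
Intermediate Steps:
(34 - 42390)*(15402 - 28658) = -42356*(-13256) = 561471136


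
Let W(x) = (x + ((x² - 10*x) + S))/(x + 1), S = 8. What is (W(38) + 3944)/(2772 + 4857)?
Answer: 17214/33059 ≈ 0.52071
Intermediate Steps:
W(x) = (8 + x² - 9*x)/(1 + x) (W(x) = (x + ((x² - 10*x) + 8))/(x + 1) = (x + (8 + x² - 10*x))/(1 + x) = (8 + x² - 9*x)/(1 + x))
(W(38) + 3944)/(2772 + 4857) = ((8 + 38² - 9*38)/(1 + 38) + 3944)/(2772 + 4857) = ((8 + 1444 - 342)/39 + 3944)/7629 = ((1/39)*1110 + 3944)*(1/7629) = (370/13 + 3944)*(1/7629) = (51642/13)*(1/7629) = 17214/33059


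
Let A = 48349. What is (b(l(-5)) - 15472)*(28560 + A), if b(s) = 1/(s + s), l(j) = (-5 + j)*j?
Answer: -118993527891/100 ≈ -1.1899e+9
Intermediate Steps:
l(j) = j*(-5 + j)
b(s) = 1/(2*s)
(b(l(-5)) - 15472)*(28560 + A) = (1/(2*((-5*(-5 - 5)))) - 15472)*(28560 + 48349) = (1/(2*((-5*(-10)))) - 15472)*76909 = ((½)/50 - 15472)*76909 = ((½)*(1/50) - 15472)*76909 = (1/100 - 15472)*76909 = -1547199/100*76909 = -118993527891/100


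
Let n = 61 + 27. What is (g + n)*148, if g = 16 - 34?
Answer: 10360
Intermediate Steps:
g = -18
n = 88
(g + n)*148 = (-18 + 88)*148 = 70*148 = 10360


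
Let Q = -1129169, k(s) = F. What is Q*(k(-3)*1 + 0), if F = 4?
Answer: -4516676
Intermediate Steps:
k(s) = 4
Q*(k(-3)*1 + 0) = -1129169*(4*1 + 0) = -1129169*(4 + 0) = -1129169*4 = -4516676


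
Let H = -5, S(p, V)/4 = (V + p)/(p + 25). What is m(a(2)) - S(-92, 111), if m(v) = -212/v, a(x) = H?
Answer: 14584/335 ≈ 43.534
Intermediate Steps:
S(p, V) = 4*(V + p)/(25 + p) (S(p, V) = 4*((V + p)/(p + 25)) = 4*((V + p)/(25 + p)) = 4*(V + p)/(25 + p))
a(x) = -5
m(a(2)) - S(-92, 111) = -212/(-5) - 4*(111 - 92)/(25 - 92) = -212*(-⅕) - 4*19/(-67) = 212/5 - 4*(-1)*19/67 = 212/5 - 1*(-76/67) = 212/5 + 76/67 = 14584/335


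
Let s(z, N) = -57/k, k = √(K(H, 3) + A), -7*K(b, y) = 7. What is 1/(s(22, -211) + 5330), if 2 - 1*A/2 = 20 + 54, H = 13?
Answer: 772850/4119293749 - 57*I*√145/4119293749 ≈ 0.00018762 - 1.6662e-7*I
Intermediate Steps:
K(b, y) = -1 (K(b, y) = -⅐*7 = -1)
A = -144 (A = 4 - 2*(20 + 54) = 4 - 2*74 = 4 - 148 = -144)
k = I*√145 (k = √(-1 - 144) = √(-145) = I*√145 ≈ 12.042*I)
s(z, N) = 57*I*√145/145 (s(z, N) = -57*(-I*√145/145) = -(-57)*I*√145/145 = 57*I*√145/145)
1/(s(22, -211) + 5330) = 1/(57*I*√145/145 + 5330) = 1/(5330 + 57*I*√145/145)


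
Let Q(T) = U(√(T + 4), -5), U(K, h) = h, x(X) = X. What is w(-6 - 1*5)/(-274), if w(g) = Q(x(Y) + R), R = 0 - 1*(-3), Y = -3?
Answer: 5/274 ≈ 0.018248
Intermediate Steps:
R = 3 (R = 0 + 3 = 3)
Q(T) = -5
w(g) = -5
w(-6 - 1*5)/(-274) = -5/(-274) = -5*(-1/274) = 5/274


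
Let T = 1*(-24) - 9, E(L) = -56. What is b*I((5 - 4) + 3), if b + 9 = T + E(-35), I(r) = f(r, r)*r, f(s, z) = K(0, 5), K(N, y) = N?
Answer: 0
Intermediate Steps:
f(s, z) = 0
T = -33 (T = -24 - 9 = -33)
I(r) = 0 (I(r) = 0*r = 0)
b = -98 (b = -9 + (-33 - 56) = -9 - 89 = -98)
b*I((5 - 4) + 3) = -98*0 = 0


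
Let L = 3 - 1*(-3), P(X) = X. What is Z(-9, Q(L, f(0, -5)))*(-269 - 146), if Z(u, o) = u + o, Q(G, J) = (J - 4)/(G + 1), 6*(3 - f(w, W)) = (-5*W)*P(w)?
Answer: 26560/7 ≈ 3794.3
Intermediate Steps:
L = 6 (L = 3 + 3 = 6)
f(w, W) = 3 + 5*W*w/6 (f(w, W) = 3 - (-5*W)*w/6 = 3 - (-5)*W*w/6 = 3 + 5*W*w/6)
Q(G, J) = (-4 + J)/(1 + G)
Z(u, o) = o + u
Z(-9, Q(L, f(0, -5)))*(-269 - 146) = ((-4 + (3 + (5/6)*(-5)*0))/(1 + 6) - 9)*(-269 - 146) = ((-4 + (3 + 0))/7 - 9)*(-415) = ((-4 + 3)/7 - 9)*(-415) = ((1/7)*(-1) - 9)*(-415) = (-1/7 - 9)*(-415) = -64/7*(-415) = 26560/7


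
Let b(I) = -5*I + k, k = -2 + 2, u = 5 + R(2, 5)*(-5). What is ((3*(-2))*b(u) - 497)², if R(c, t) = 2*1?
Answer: 418609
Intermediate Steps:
R(c, t) = 2
u = -5 (u = 5 + 2*(-5) = 5 - 10 = -5)
k = 0
b(I) = -5*I (b(I) = -5*I + 0 = -5*I)
((3*(-2))*b(u) - 497)² = ((3*(-2))*(-5*(-5)) - 497)² = (-6*25 - 497)² = (-150 - 497)² = (-647)² = 418609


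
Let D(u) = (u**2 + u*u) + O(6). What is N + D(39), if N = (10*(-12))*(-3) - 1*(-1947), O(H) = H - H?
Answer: 5349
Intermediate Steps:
O(H) = 0
D(u) = 2*u**2 (D(u) = (u**2 + u*u) + 0 = (u**2 + u**2) + 0 = 2*u**2 + 0 = 2*u**2)
N = 2307 (N = -120*(-3) + 1947 = 360 + 1947 = 2307)
N + D(39) = 2307 + 2*39**2 = 2307 + 2*1521 = 2307 + 3042 = 5349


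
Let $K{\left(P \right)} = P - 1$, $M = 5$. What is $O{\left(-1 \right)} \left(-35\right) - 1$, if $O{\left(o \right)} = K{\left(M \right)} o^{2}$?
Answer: $-141$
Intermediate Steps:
$K{\left(P \right)} = -1 + P$ ($K{\left(P \right)} = P - 1 = -1 + P$)
$O{\left(o \right)} = 4 o^{2}$ ($O{\left(o \right)} = \left(-1 + 5\right) o^{2} = 4 o^{2}$)
$O{\left(-1 \right)} \left(-35\right) - 1 = 4 \left(-1\right)^{2} \left(-35\right) - 1 = 4 \cdot 1 \left(-35\right) - 1 = 4 \left(-35\right) - 1 = -140 - 1 = -141$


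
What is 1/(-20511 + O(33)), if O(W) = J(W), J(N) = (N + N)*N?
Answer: -1/18333 ≈ -5.4546e-5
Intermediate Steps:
J(N) = 2*N² (J(N) = (2*N)*N = 2*N²)
O(W) = 2*W²
1/(-20511 + O(33)) = 1/(-20511 + 2*33²) = 1/(-20511 + 2*1089) = 1/(-20511 + 2178) = 1/(-18333) = -1/18333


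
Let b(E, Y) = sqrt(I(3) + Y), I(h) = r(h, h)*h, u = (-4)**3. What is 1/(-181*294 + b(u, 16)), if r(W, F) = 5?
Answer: -53214/2831729765 - sqrt(31)/2831729765 ≈ -1.8794e-5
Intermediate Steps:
u = -64
I(h) = 5*h
b(E, Y) = sqrt(15 + Y) (b(E, Y) = sqrt(5*3 + Y) = sqrt(15 + Y))
1/(-181*294 + b(u, 16)) = 1/(-181*294 + sqrt(15 + 16)) = 1/(-53214 + sqrt(31))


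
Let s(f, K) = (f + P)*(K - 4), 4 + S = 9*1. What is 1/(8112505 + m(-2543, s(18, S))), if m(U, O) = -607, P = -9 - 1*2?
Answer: 1/8111898 ≈ 1.2328e-7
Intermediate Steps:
P = -11 (P = -9 - 2 = -11)
S = 5 (S = -4 + 9*1 = -4 + 9 = 5)
s(f, K) = (-11 + f)*(-4 + K) (s(f, K) = (f - 11)*(K - 4) = (-11 + f)*(-4 + K))
1/(8112505 + m(-2543, s(18, S))) = 1/(8112505 - 607) = 1/8111898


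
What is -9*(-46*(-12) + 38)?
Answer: -5310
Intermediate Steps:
-9*(-46*(-12) + 38) = -9*(552 + 38) = -9*590 = -5310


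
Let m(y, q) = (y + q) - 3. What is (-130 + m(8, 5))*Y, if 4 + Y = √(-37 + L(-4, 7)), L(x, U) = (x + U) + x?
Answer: 480 - 120*I*√38 ≈ 480.0 - 739.73*I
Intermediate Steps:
L(x, U) = U + 2*x (L(x, U) = (U + x) + x = U + 2*x)
m(y, q) = -3 + q + y (m(y, q) = (q + y) - 3 = -3 + q + y)
Y = -4 + I*√38 (Y = -4 + √(-37 + (7 + 2*(-4))) = -4 + √(-37 + (7 - 8)) = -4 + √(-37 - 1) = -4 + √(-38) = -4 + I*√38 ≈ -4.0 + 6.1644*I)
(-130 + m(8, 5))*Y = (-130 + (-3 + 5 + 8))*(-4 + I*√38) = (-130 + 10)*(-4 + I*√38) = -120*(-4 + I*√38) = 480 - 120*I*√38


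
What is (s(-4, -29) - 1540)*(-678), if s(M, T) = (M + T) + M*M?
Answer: 1055646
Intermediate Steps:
s(M, T) = M + T + M² (s(M, T) = (M + T) + M² = M + T + M²)
(s(-4, -29) - 1540)*(-678) = ((-4 - 29 + (-4)²) - 1540)*(-678) = ((-4 - 29 + 16) - 1540)*(-678) = (-17 - 1540)*(-678) = -1557*(-678) = 1055646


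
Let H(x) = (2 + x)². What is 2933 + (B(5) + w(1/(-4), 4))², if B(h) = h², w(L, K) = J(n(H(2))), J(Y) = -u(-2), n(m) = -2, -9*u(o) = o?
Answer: 287302/81 ≈ 3546.9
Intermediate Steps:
u(o) = -o/9
J(Y) = -2/9 (J(Y) = -(-1)*(-2)/9 = -1*2/9 = -2/9)
w(L, K) = -2/9
2933 + (B(5) + w(1/(-4), 4))² = 2933 + (5² - 2/9)² = 2933 + (25 - 2/9)² = 2933 + (223/9)² = 2933 + 49729/81 = 287302/81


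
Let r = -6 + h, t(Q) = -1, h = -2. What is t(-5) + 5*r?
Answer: -41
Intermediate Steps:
r = -8 (r = -6 - 2 = -8)
t(-5) + 5*r = -1 + 5*(-8) = -1 - 40 = -41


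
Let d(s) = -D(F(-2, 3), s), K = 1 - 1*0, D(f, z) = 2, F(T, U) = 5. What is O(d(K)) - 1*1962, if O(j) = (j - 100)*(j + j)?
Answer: -1554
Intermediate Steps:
K = 1 (K = 1 + 0 = 1)
d(s) = -2 (d(s) = -1*2 = -2)
O(j) = 2*j*(-100 + j) (O(j) = (-100 + j)*(2*j) = 2*j*(-100 + j))
O(d(K)) - 1*1962 = 2*(-2)*(-100 - 2) - 1*1962 = 2*(-2)*(-102) - 1962 = 408 - 1962 = -1554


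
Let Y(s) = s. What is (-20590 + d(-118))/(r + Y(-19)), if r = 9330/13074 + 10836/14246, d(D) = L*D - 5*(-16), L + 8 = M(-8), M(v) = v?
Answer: 144516189287/136008618 ≈ 1062.6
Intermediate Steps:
L = -16 (L = -8 - 8 = -16)
d(D) = 80 - 16*D (d(D) = -16*D - 5*(-16) = -16*D + 80 = 80 - 16*D)
r = 22882087/15521017 (r = 9330*(1/13074) + 10836*(1/14246) = 1555/2179 + 5418/7123 = 22882087/15521017 ≈ 1.4743)
(-20590 + d(-118))/(r + Y(-19)) = (-20590 + (80 - 16*(-118)))/(22882087/15521017 - 19) = (-20590 + (80 + 1888))/(-272017236/15521017) = (-20590 + 1968)*(-15521017/272017236) = -18622*(-15521017/272017236) = 144516189287/136008618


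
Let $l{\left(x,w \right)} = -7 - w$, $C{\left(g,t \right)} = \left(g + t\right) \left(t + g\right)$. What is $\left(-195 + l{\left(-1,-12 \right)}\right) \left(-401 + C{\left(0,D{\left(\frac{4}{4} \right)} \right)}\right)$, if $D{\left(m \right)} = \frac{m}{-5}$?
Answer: $\frac{380912}{5} \approx 76182.0$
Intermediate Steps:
$D{\left(m \right)} = - \frac{m}{5}$ ($D{\left(m \right)} = m \left(- \frac{1}{5}\right) = - \frac{m}{5}$)
$C{\left(g,t \right)} = \left(g + t\right)^{2}$ ($C{\left(g,t \right)} = \left(g + t\right) \left(g + t\right) = \left(g + t\right)^{2}$)
$\left(-195 + l{\left(-1,-12 \right)}\right) \left(-401 + C{\left(0,D{\left(\frac{4}{4} \right)} \right)}\right) = \left(-195 - -5\right) \left(-401 + \left(0 - \frac{4 \cdot \frac{1}{4}}{5}\right)^{2}\right) = \left(-195 + \left(-7 + 12\right)\right) \left(-401 + \left(0 - \frac{4 \cdot \frac{1}{4}}{5}\right)^{2}\right) = \left(-195 + 5\right) \left(-401 + \left(0 - \frac{1}{5}\right)^{2}\right) = - 190 \left(-401 + \left(0 - \frac{1}{5}\right)^{2}\right) = - 190 \left(-401 + \left(- \frac{1}{5}\right)^{2}\right) = - 190 \left(-401 + \frac{1}{25}\right) = \left(-190\right) \left(- \frac{10024}{25}\right) = \frac{380912}{5}$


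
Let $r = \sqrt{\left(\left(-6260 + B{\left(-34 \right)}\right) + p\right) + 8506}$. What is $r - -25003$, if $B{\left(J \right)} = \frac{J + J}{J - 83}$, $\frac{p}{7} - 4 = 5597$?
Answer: $25003 + \frac{7 \sqrt{1286753}}{39} \approx 25207.0$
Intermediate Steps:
$p = 39207$ ($p = 28 + 7 \cdot 5597 = 28 + 39179 = 39207$)
$B{\left(J \right)} = \frac{2 J}{-83 + J}$
$r = \frac{7 \sqrt{1286753}}{39}$ ($r = \sqrt{\left(\left(-6260 + 2 \left(-34\right) \frac{1}{-83 - 34}\right) + 39207\right) + 8506} = \sqrt{\left(\left(-6260 + 2 \left(-34\right) \frac{1}{-117}\right) + 39207\right) + 8506} = \sqrt{\left(\left(-6260 + 2 \left(-34\right) \left(- \frac{1}{117}\right)\right) + 39207\right) + 8506} = \sqrt{\left(\left(-6260 + \frac{68}{117}\right) + 39207\right) + 8506} = \sqrt{\left(- \frac{732352}{117} + 39207\right) + 8506} = \sqrt{\frac{3854867}{117} + 8506} = \sqrt{\frac{4850069}{117}} = \frac{7 \sqrt{1286753}}{39} \approx 203.6$)
$r - -25003 = \frac{7 \sqrt{1286753}}{39} - -25003 = \frac{7 \sqrt{1286753}}{39} + 25003 = 25003 + \frac{7 \sqrt{1286753}}{39}$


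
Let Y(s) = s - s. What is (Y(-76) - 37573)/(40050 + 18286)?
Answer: -37573/58336 ≈ -0.64408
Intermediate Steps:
Y(s) = 0
(Y(-76) - 37573)/(40050 + 18286) = (0 - 37573)/(40050 + 18286) = -37573/58336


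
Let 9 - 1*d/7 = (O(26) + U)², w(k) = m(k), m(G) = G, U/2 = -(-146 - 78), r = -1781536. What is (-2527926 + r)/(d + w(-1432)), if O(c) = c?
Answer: 4309462/1574101 ≈ 2.7377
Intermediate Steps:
U = 448 (U = 2*(-(-146 - 78)) = 2*(-1*(-224)) = 2*224 = 448)
w(k) = k
d = -1572669 (d = 63 - 7*(26 + 448)² = 63 - 7*474² = 63 - 7*224676 = 63 - 1572732 = -1572669)
(-2527926 + r)/(d + w(-1432)) = (-2527926 - 1781536)/(-1572669 - 1432) = -4309462/(-1574101) = -4309462*(-1/1574101) = 4309462/1574101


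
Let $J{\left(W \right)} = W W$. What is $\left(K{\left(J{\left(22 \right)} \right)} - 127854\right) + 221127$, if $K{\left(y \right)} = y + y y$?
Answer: $328013$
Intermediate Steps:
$J{\left(W \right)} = W^{2}$
$K{\left(y \right)} = y + y^{2}$
$\left(K{\left(J{\left(22 \right)} \right)} - 127854\right) + 221127 = \left(22^{2} \left(1 + 22^{2}\right) - 127854\right) + 221127 = \left(484 \left(1 + 484\right) - 127854\right) + 221127 = \left(484 \cdot 485 - 127854\right) + 221127 = \left(234740 - 127854\right) + 221127 = 106886 + 221127 = 328013$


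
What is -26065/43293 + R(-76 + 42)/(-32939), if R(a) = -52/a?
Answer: -14596561213/24242478159 ≈ -0.60211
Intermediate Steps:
-26065/43293 + R(-76 + 42)/(-32939) = -26065/43293 - 52/(-76 + 42)/(-32939) = -26065*1/43293 - 52/(-34)*(-1/32939) = -26065/43293 - 52*(-1/34)*(-1/32939) = -26065/43293 + (26/17)*(-1/32939) = -26065/43293 - 26/559963 = -14596561213/24242478159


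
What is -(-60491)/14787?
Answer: 60491/14787 ≈ 4.0908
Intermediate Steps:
-(-60491)/14787 = -1*(-60491/14787) = 60491/14787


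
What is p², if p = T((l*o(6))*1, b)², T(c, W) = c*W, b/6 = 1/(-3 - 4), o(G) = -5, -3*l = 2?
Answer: 160000/2401 ≈ 66.639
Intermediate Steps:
l = -⅔ (l = -⅓*2 = -⅔ ≈ -0.66667)
b = -6/7 (b = 6/(-3 - 4) = 6/(-7) = 6*(-⅐) = -6/7 ≈ -0.85714)
T(c, W) = W*c
p = 400/49 (p = (-6*(-⅔*(-5))/7)² = (-20/7)² = 400/49 ≈ 8.1633)
p² = (400/49)² = 160000/2401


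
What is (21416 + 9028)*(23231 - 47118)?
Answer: -727215828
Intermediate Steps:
(21416 + 9028)*(23231 - 47118) = 30444*(-23887) = -727215828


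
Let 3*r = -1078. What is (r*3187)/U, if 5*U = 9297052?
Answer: -8588965/13945578 ≈ -0.61589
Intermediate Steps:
r = -1078/3 (r = (⅓)*(-1078) = -1078/3 ≈ -359.33)
U = 9297052/5 (U = (⅕)*9297052 = 9297052/5 ≈ 1.8594e+6)
(r*3187)/U = (-1078/3*3187)/(9297052/5) = -3435586/3*5/9297052 = -8588965/13945578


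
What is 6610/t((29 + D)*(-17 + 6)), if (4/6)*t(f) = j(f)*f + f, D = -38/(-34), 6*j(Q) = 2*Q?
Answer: 955145/7858048 ≈ 0.12155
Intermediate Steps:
j(Q) = Q/3 (j(Q) = (2*Q)/6 = Q/3)
D = 19/17 (D = -38*(-1/34) = 19/17 ≈ 1.1176)
t(f) = f²/2 + 3*f/2 (t(f) = 3*((f/3)*f + f)/2 = 3*(f²/3 + f)/2 = 3*(f + f²/3)/2 = f²/2 + 3*f/2)
6610/t((29 + D)*(-17 + 6)) = 6610/((((29 + 19/17)*(-17 + 6))*(3 + (29 + 19/17)*(-17 + 6))/2)) = 6610/((((512/17)*(-11))*(3 + (512/17)*(-11))/2)) = 6610/(((½)*(-5632/17)*(3 - 5632/17))) = 6610/(((½)*(-5632/17)*(-5581/17))) = 6610/(15716096/289) = 6610*(289/15716096) = 955145/7858048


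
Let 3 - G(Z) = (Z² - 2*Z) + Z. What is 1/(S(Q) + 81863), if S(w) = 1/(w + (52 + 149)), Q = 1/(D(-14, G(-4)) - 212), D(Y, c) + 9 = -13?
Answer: 47033/3850262713 ≈ 1.2216e-5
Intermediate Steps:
G(Z) = 3 + Z - Z² (G(Z) = 3 - ((Z² - 2*Z) + Z) = 3 - (Z² - Z) = 3 + (Z - Z²) = 3 + Z - Z²)
D(Y, c) = -22 (D(Y, c) = -9 - 13 = -22)
Q = -1/234 (Q = 1/(-22 - 212) = 1/(-234) = -1/234 ≈ -0.0042735)
S(w) = 1/(201 + w) (S(w) = 1/(w + 201) = 1/(201 + w))
1/(S(Q) + 81863) = 1/(1/(201 - 1/234) + 81863) = 1/(1/(47033/234) + 81863) = 1/(234/47033 + 81863) = 1/(3850262713/47033) = 47033/3850262713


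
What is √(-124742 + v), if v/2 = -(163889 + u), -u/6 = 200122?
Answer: 4*√121809 ≈ 1396.0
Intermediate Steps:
u = -1200732 (u = -6*200122 = -1200732)
v = 2073686 (v = 2*(-(163889 - 1200732)) = 2*(-1*(-1036843)) = 2*1036843 = 2073686)
√(-124742 + v) = √(-124742 + 2073686) = √1948944 = 4*√121809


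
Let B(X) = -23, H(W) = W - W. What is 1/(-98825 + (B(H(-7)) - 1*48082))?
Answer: -1/146930 ≈ -6.8060e-6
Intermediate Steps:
H(W) = 0
1/(-98825 + (B(H(-7)) - 1*48082)) = 1/(-98825 + (-23 - 1*48082)) = 1/(-98825 + (-23 - 48082)) = 1/(-98825 - 48105) = 1/(-146930) = -1/146930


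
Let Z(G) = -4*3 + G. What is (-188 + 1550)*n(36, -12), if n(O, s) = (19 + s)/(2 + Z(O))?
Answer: 4767/13 ≈ 366.69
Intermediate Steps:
Z(G) = -12 + G
n(O, s) = (19 + s)/(-10 + O) (n(O, s) = (19 + s)/(2 + (-12 + O)) = (19 + s)/(-10 + O))
(-188 + 1550)*n(36, -12) = (-188 + 1550)*((19 - 12)/(-10 + 36)) = 1362*(7/26) = 4767/13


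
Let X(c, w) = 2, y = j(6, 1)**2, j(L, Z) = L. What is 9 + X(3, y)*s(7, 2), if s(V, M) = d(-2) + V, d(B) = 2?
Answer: 27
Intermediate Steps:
s(V, M) = 2 + V
y = 36 (y = 6**2 = 36)
9 + X(3, y)*s(7, 2) = 9 + 2*(2 + 7) = 9 + 2*9 = 9 + 18 = 27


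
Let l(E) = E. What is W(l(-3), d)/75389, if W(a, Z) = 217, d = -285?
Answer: 217/75389 ≈ 0.0028784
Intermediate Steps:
W(l(-3), d)/75389 = 217/75389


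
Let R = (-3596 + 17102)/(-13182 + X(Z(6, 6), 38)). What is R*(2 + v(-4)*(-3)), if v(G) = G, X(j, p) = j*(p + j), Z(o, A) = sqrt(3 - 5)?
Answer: -94542*I/(19*sqrt(2) + 6592*I) ≈ -14.342 - 0.058459*I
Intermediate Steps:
Z(o, A) = I*sqrt(2) (Z(o, A) = sqrt(-2) = I*sqrt(2))
X(j, p) = j*(j + p)
R = 13506/(-13182 + I*sqrt(2)*(38 + I*sqrt(2))) (R = (-3596 + 17102)/(-13182 + (I*sqrt(2))*(I*sqrt(2) + 38)) = 13506/(-13182 + (I*sqrt(2))*(38 + I*sqrt(2))) = 13506/(-13182 + I*sqrt(2)*(38 + I*sqrt(2))) ≈ -1.0244 - 0.0041756*I)
R*(2 + v(-4)*(-3)) = (-6753*I/(19*sqrt(2) + 6592*I))*(2 - 4*(-3)) = (-6753*I/(19*sqrt(2) + 6592*I))*(2 + 12) = -6753*I/(19*sqrt(2) + 6592*I)*14 = -94542*I/(19*sqrt(2) + 6592*I)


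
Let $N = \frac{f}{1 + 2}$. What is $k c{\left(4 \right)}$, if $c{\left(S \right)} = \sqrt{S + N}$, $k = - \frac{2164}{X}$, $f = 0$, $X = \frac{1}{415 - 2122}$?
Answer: $7387896$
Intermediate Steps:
$X = - \frac{1}{1707}$ ($X = \frac{1}{-1707} = - \frac{1}{1707} \approx -0.00058582$)
$k = 3693948$ ($k = - \frac{2164}{- \frac{1}{1707}} = \left(-2164\right) \left(-1707\right) = 3693948$)
$N = 0$ ($N = \frac{0}{1 + 2} = \frac{0}{3} = 0 \cdot \frac{1}{3} = 0$)
$c{\left(S \right)} = \sqrt{S}$ ($c{\left(S \right)} = \sqrt{S + 0} = \sqrt{S}$)
$k c{\left(4 \right)} = 3693948 \sqrt{4} = 3693948 \cdot 2 = 7387896$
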